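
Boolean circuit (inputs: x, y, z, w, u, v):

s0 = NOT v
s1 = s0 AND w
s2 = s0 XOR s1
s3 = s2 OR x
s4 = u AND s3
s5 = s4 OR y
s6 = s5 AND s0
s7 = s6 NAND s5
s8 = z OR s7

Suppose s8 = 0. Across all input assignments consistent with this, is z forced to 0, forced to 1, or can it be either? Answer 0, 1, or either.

s8 = z OR s7 must be 0, so both z = 0 and s7 = 0.
s7 = s6 NAND s5 must be 0, so both s6 = 1 and s5 = 1.
s6 = s5 AND s0 must be 1, so both s5 = 1 and s0 = 1.
Every assignment with s8 = 0 has z = 0; there are 11 such assignment(s).

0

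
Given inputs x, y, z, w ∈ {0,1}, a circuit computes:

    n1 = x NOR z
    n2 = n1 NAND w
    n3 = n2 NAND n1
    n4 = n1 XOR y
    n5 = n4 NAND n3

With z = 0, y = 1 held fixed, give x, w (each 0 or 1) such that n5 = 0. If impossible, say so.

n5 = n4 NAND n3 must be 0, so both n4 = 1 and n3 = 1.
n4 = n1 XOR y must be 1, so n1 and y differ.
Check with z = 0, y = 1 and x=1, w=0:
n1 = x NOR z = 1 NOR 0 = 0
n2 = n1 NAND w = 0 NAND 0 = 1
n3 = n2 NAND n1 = 1 NAND 0 = 1
n4 = n1 XOR y = 0 XOR 1 = 1
n5 = n4 NAND n3 = 1 NAND 1 = 0
So n5 = 0.

x=1, w=0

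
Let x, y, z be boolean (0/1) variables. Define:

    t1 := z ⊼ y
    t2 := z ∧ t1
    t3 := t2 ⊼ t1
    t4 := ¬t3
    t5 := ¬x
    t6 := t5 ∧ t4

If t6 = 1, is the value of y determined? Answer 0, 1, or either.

t6 = t5 ∧ t4 must be 1, so both t5 = 1 and t4 = 1.
Every assignment with t6 = 1 has y = 0; there are 1 such assignment(s).
  x=0, y=0, z=1

0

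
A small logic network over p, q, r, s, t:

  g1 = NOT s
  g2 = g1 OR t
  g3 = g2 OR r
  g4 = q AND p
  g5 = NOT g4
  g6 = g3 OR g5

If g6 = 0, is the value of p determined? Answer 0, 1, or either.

1

g6 = g3 OR g5 must be 0, so both g3 = 0 and g5 = 0.
g3 = g2 OR r must be 0, so both g2 = 0 and r = 0.
g5 = NOT g4 must be 0, so g4 = 1.
Every assignment with g6 = 0 has p = 1; there are 1 such assignment(s).
  p=1, q=1, r=0, s=1, t=0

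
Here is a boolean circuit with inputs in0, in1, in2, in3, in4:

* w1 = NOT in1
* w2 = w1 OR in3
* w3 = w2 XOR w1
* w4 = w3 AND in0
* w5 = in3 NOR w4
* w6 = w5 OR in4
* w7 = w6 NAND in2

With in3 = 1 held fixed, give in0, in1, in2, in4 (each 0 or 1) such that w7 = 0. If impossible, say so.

w7 = w6 NAND in2 must be 0, so both w6 = 1 and in2 = 1.
w6 = w5 OR in4 must be 1, so at least one of w5, in4 is 1.
Check with in3 = 1 and in0=1, in1=0, in2=1, in4=1:
w1 = NOT in1 = NOT 0 = 1
w2 = w1 OR in3 = 1 OR 1 = 1
w3 = w2 XOR w1 = 1 XOR 1 = 0
w4 = w3 AND in0 = 0 AND 1 = 0
w5 = in3 NOR w4 = 1 NOR 0 = 0
w6 = w5 OR in4 = 0 OR 1 = 1
w7 = w6 NAND in2 = 1 NAND 1 = 0
So w7 = 0.

in0=1, in1=0, in2=1, in4=1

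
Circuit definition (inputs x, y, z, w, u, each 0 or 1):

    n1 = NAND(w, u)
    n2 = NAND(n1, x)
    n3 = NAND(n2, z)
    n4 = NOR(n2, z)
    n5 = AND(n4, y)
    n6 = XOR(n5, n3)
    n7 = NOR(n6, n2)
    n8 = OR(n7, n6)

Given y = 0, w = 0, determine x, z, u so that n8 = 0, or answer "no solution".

n8 = OR(n7, n6) must be 0, so both n7 = 0 and n6 = 0.
n7 = NOR(n6, n2) must be 0, so at least one of n6, n2 is 1.
Check with y = 0, w = 0 and x=0, z=1, u=0:
n1 = NAND(w, u) = NAND(0, 0) = 1
n2 = NAND(n1, x) = NAND(1, 0) = 1
n3 = NAND(n2, z) = NAND(1, 1) = 0
n4 = NOR(n2, z) = NOR(1, 1) = 0
n5 = AND(n4, y) = AND(0, 0) = 0
n6 = XOR(n5, n3) = XOR(0, 0) = 0
n7 = NOR(n6, n2) = NOR(0, 1) = 0
n8 = OR(n7, n6) = OR(0, 0) = 0
So n8 = 0.

x=0, z=1, u=0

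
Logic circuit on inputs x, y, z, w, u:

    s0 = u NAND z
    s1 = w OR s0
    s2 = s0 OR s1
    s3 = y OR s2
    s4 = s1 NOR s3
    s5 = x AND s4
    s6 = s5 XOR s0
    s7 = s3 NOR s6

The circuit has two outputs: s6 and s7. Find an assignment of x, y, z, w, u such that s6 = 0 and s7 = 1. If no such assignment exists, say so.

x=0, y=0, z=1, w=0, u=1

Check with x=0, y=0, z=1, w=0, u=1:
s0 = u NAND z = 1 NAND 1 = 0
s1 = w OR s0 = 0 OR 0 = 0
s2 = s0 OR s1 = 0 OR 0 = 0
s3 = y OR s2 = 0 OR 0 = 0
s4 = s1 NOR s3 = 0 NOR 0 = 1
s5 = x AND s4 = 0 AND 1 = 0
s6 = s5 XOR s0 = 0 XOR 0 = 0
s7 = s3 NOR s6 = 0 NOR 0 = 1
So s6 = 0 and s7 = 1.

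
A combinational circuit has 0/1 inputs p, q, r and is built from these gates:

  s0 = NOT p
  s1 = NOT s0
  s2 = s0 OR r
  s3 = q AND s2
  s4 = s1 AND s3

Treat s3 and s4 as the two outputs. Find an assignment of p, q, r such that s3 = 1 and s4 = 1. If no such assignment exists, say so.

p=1, q=1, r=1

Check with p=1, q=1, r=1:
s0 = NOT p = NOT 1 = 0
s1 = NOT s0 = NOT 0 = 1
s2 = s0 OR r = 0 OR 1 = 1
s3 = q AND s2 = 1 AND 1 = 1
s4 = s1 AND s3 = 1 AND 1 = 1
So s3 = 1 and s4 = 1.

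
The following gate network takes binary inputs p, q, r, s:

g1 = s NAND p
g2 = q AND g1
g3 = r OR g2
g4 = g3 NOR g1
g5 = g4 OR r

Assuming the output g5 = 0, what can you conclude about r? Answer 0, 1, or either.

0

g5 = g4 OR r must be 0, so both g4 = 0 and r = 0.
g4 = g3 NOR g1 must be 0, so at least one of g3, g1 is 1.
Every assignment with g5 = 0 has r = 0; there are 6 such assignment(s).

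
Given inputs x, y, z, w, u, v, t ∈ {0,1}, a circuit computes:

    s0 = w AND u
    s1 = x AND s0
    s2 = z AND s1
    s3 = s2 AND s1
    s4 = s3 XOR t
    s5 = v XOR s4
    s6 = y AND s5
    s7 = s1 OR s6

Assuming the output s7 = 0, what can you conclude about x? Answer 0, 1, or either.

Both values of x occur among assignments with s7 = 0:
  x=0: x=0, y=0, z=0, w=0, u=0, v=0, t=0
  x=1: x=1, y=0, z=0, w=0, u=0, v=0, t=0

either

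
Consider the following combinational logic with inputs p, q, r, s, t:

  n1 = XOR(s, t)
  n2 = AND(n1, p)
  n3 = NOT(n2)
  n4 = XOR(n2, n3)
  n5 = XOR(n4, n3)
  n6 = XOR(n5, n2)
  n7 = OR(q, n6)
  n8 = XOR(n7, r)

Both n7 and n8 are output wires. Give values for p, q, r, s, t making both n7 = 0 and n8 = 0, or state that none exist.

p=0 q=0 r=0 s=1 t=0

Check with p=0 q=0 r=0 s=1 t=0:
n1 = XOR(s, t) = XOR(1, 0) = 1
n2 = AND(n1, p) = AND(1, 0) = 0
n3 = NOT(n2) = NOT 0 = 1
n4 = XOR(n2, n3) = XOR(0, 1) = 1
n5 = XOR(n4, n3) = XOR(1, 1) = 0
n6 = XOR(n5, n2) = XOR(0, 0) = 0
n7 = OR(q, n6) = OR(0, 0) = 0
n8 = XOR(n7, r) = XOR(0, 0) = 0
So n7 = 0 and n8 = 0.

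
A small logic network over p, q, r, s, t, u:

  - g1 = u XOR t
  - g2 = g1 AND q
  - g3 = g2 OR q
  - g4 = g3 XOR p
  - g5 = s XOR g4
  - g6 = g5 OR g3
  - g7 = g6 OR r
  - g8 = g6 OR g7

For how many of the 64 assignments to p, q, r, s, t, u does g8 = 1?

56

g8 = g6 OR g7 must be 1, so at least one of g6, g7 is 1.
Enumerating the 64 input combinations, 56 give g8 = 1 and 8 give g8 = 0.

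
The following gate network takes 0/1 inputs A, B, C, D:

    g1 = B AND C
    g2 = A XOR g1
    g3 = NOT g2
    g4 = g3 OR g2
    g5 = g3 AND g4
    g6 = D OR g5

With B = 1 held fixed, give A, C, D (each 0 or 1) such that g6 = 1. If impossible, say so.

g6 = D OR g5 must be 1, so at least one of D, g5 is 1.
Check with B = 1 and A=0, C=1, D=1:
g1 = B AND C = 1 AND 1 = 1
g2 = A XOR g1 = 0 XOR 1 = 1
g3 = NOT g2 = NOT 1 = 0
g4 = g3 OR g2 = 0 OR 1 = 1
g5 = g3 AND g4 = 0 AND 1 = 0
g6 = D OR g5 = 1 OR 0 = 1
So g6 = 1.

A=0, C=1, D=1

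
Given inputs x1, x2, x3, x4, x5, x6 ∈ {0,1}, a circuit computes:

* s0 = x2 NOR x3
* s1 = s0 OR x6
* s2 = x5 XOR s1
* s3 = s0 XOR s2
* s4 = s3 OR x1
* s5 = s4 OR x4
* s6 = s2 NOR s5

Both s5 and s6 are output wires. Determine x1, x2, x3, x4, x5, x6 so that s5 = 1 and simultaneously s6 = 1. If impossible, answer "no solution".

Across all 64 input combinations, none give both s5 = 1 and s6 = 1.

no solution exists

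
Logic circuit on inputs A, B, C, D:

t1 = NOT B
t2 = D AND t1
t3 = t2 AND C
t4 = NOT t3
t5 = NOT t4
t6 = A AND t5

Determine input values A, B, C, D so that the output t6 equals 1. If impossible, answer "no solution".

A=1 B=0 C=1 D=1

t6 = A AND t5 must be 1, so both A = 1 and t5 = 1.
t5 = NOT t4 must be 1, so t4 = 0.
t4 = NOT t3 must be 0, so t3 = 1.
Check with A=1 B=0 C=1 D=1:
t1 = NOT B = NOT 0 = 1
t2 = D AND t1 = 1 AND 1 = 1
t3 = t2 AND C = 1 AND 1 = 1
t4 = NOT t3 = NOT 1 = 0
t5 = NOT t4 = NOT 0 = 1
t6 = A AND t5 = 1 AND 1 = 1
So t6 = 1 as required.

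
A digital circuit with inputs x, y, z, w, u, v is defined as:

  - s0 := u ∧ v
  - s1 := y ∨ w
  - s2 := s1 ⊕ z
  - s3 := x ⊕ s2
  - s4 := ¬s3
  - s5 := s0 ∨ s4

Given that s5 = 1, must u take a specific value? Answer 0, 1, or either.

either

Both values of u occur among assignments with s5 = 1:
  u=0: x=0, y=0, z=0, w=0, u=0, v=0
  u=1: x=0, y=0, z=0, w=0, u=1, v=0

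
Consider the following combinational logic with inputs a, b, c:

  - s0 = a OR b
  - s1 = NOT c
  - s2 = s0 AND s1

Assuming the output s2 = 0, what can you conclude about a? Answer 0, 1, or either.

Both values of a occur among assignments with s2 = 0:
  a=0: a=0, b=0, c=0
  a=1: a=1, b=0, c=1

either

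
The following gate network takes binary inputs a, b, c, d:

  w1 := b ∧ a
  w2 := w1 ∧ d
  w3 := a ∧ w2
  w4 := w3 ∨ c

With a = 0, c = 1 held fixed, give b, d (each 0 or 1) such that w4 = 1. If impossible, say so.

w4 = w3 ∨ c must be 1, so at least one of w3, c is 1.
Check with a = 0, c = 1 and b=0, d=0:
w1 = b ∧ a = 0 ∧ 0 = 0
w2 = w1 ∧ d = 0 ∧ 0 = 0
w3 = a ∧ w2 = 0 ∧ 0 = 0
w4 = w3 ∨ c = 0 ∨ 1 = 1
So w4 = 1.

b=0 d=0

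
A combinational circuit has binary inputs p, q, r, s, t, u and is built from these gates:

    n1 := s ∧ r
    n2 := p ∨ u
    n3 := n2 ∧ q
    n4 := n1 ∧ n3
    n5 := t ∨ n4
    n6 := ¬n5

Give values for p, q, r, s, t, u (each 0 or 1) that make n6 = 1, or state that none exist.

Check with p=1 q=0 r=0 s=1 t=0 u=1:
n1 = s ∧ r = 1 ∧ 0 = 0
n2 = p ∨ u = 1 ∨ 1 = 1
n3 = n2 ∧ q = 1 ∧ 0 = 0
n4 = n1 ∧ n3 = 0 ∧ 0 = 0
n5 = t ∨ n4 = 0 ∨ 0 = 0
n6 = ¬n5 = ¬0 = 1
So n6 = 1 as required.

p=1 q=0 r=0 s=1 t=0 u=1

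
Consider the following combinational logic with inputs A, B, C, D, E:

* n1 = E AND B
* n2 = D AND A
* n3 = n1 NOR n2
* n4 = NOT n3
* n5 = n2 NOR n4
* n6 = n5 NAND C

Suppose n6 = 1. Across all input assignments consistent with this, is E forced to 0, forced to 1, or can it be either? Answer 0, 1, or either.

either

Both values of E occur among assignments with n6 = 1:
  E=0: A=0, B=0, C=0, D=0, E=0
  E=1: A=0, B=0, C=0, D=0, E=1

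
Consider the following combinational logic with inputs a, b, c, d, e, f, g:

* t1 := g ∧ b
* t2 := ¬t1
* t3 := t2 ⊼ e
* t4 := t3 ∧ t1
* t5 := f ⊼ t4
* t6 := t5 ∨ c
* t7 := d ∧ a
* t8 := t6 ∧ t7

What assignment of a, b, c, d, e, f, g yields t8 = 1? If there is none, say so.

a=1, b=0, c=0, d=1, e=0, f=0, g=0

Check with a=1, b=0, c=0, d=1, e=0, f=0, g=0:
t1 = g ∧ b = 0 ∧ 0 = 0
t2 = ¬t1 = ¬0 = 1
t3 = t2 ⊼ e = 1 ⊼ 0 = 1
t4 = t3 ∧ t1 = 1 ∧ 0 = 0
t5 = f ⊼ t4 = 0 ⊼ 0 = 1
t6 = t5 ∨ c = 1 ∨ 0 = 1
t7 = d ∧ a = 1 ∧ 1 = 1
t8 = t6 ∧ t7 = 1 ∧ 1 = 1
So t8 = 1 as required.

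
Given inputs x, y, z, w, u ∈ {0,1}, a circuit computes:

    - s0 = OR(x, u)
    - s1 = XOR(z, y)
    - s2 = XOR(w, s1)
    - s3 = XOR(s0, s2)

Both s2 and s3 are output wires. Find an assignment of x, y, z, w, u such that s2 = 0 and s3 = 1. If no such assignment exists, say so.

Check with x=1, y=0, z=0, w=0, u=1:
s0 = OR(x, u) = OR(1, 1) = 1
s1 = XOR(z, y) = XOR(0, 0) = 0
s2 = XOR(w, s1) = XOR(0, 0) = 0
s3 = XOR(s0, s2) = XOR(1, 0) = 1
So s2 = 0 and s3 = 1.

x=1, y=0, z=0, w=0, u=1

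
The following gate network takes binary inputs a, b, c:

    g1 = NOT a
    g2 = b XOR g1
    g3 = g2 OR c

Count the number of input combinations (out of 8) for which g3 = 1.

6

g3 = g2 OR c must be 1, so at least one of g2, c is 1.
Satisfying assignments:
  a=0, b=0, c=0
  a=0, b=0, c=1
  a=0, b=1, c=1
  a=1, b=0, c=1
  a=1, b=1, c=0
  a=1, b=1, c=1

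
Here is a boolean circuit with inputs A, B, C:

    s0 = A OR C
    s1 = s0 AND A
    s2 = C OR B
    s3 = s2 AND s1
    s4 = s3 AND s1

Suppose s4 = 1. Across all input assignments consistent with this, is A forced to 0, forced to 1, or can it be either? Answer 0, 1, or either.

1

s4 = s3 AND s1 must be 1, so both s3 = 1 and s1 = 1.
s3 = s2 AND s1 must be 1, so both s2 = 1 and s1 = 1.
s1 = s0 AND A must be 1, so both s0 = 1 and A = 1.
Every assignment with s4 = 1 has A = 1; there are 3 such assignment(s).
  A=1, B=0, C=1
  A=1, B=1, C=0
  A=1, B=1, C=1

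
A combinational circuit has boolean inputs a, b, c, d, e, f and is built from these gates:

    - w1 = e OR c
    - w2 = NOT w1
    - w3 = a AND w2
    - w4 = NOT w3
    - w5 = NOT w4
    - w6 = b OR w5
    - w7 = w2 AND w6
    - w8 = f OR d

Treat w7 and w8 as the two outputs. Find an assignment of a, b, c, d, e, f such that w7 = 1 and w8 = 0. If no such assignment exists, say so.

a=1, b=1, c=0, d=0, e=0, f=0

Check with a=1, b=1, c=0, d=0, e=0, f=0:
w1 = e OR c = 0 OR 0 = 0
w2 = NOT w1 = NOT 0 = 1
w3 = a AND w2 = 1 AND 1 = 1
w4 = NOT w3 = NOT 1 = 0
w5 = NOT w4 = NOT 0 = 1
w6 = b OR w5 = 1 OR 1 = 1
w7 = w2 AND w6 = 1 AND 1 = 1
w8 = f OR d = 0 OR 0 = 0
So w7 = 1 and w8 = 0.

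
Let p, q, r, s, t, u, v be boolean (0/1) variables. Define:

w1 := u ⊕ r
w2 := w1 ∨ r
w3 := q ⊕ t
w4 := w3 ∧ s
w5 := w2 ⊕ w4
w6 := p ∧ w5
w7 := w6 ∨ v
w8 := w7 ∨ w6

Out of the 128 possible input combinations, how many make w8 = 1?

w8 = w7 ∨ w6 must be 1, so at least one of w7, w6 is 1.
Enumerating the 128 input combinations, 84 give w8 = 1 and 44 give w8 = 0.

84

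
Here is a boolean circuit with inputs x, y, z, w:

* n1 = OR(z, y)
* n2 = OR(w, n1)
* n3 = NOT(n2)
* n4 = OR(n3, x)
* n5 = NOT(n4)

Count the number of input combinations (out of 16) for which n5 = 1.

n5 = NOT(n4) must be 1, so n4 = 0.
n4 = OR(n3, x) must be 0, so both n3 = 0 and x = 0.
Enumerating the 16 input combinations, 7 give n5 = 1 and 9 give n5 = 0.

7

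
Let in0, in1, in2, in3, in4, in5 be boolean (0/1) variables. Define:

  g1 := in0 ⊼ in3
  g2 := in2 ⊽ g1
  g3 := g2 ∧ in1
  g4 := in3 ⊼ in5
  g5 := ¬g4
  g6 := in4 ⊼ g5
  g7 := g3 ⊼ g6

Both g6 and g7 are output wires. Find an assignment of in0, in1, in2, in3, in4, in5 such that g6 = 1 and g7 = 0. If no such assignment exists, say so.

in0=1 in1=1 in2=0 in3=1 in4=1 in5=0

Check with in0=1 in1=1 in2=0 in3=1 in4=1 in5=0:
g1 = in0 ⊼ in3 = 1 ⊼ 1 = 0
g2 = in2 ⊽ g1 = 0 ⊽ 0 = 1
g3 = g2 ∧ in1 = 1 ∧ 1 = 1
g4 = in3 ⊼ in5 = 1 ⊼ 0 = 1
g5 = ¬g4 = ¬1 = 0
g6 = in4 ⊼ g5 = 1 ⊼ 0 = 1
g7 = g3 ⊼ g6 = 1 ⊼ 1 = 0
So g6 = 1 and g7 = 0.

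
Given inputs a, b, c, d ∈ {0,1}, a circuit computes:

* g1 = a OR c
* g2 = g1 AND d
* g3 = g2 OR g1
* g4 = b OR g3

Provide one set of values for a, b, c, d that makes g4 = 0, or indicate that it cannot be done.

a=0 b=0 c=0 d=1

g4 = b OR g3 must be 0, so both b = 0 and g3 = 0.
g3 = g2 OR g1 must be 0, so both g2 = 0 and g1 = 0.
Check with a=0 b=0 c=0 d=1:
g1 = a OR c = 0 OR 0 = 0
g2 = g1 AND d = 0 AND 1 = 0
g3 = g2 OR g1 = 0 OR 0 = 0
g4 = b OR g3 = 0 OR 0 = 0
So g4 = 0 as required.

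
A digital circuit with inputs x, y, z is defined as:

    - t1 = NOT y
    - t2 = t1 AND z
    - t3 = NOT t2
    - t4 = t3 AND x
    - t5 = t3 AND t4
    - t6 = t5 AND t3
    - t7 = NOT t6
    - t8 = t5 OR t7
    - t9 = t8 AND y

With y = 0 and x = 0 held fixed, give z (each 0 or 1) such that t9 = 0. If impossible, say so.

z=1

t9 = t8 AND y must be 0, so at least one of t8, y is 0.
Check with y = 0 and x = 0 and z=1:
t1 = NOT y = NOT 0 = 1
t2 = t1 AND z = 1 AND 1 = 1
t3 = NOT t2 = NOT 1 = 0
t4 = t3 AND x = 0 AND 0 = 0
t5 = t3 AND t4 = 0 AND 0 = 0
t6 = t5 AND t3 = 0 AND 0 = 0
t7 = NOT t6 = NOT 0 = 1
t8 = t5 OR t7 = 0 OR 1 = 1
t9 = t8 AND y = 1 AND 0 = 0
So t9 = 0.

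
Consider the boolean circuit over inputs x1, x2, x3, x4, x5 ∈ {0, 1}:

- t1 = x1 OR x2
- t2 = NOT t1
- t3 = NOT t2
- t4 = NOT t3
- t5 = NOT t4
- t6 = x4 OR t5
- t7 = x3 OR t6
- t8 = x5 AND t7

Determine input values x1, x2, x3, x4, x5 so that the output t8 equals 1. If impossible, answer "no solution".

x1=1, x2=1, x3=0, x4=0, x5=1

Check with x1=1, x2=1, x3=0, x4=0, x5=1:
t1 = x1 OR x2 = 1 OR 1 = 1
t2 = NOT t1 = NOT 1 = 0
t3 = NOT t2 = NOT 0 = 1
t4 = NOT t3 = NOT 1 = 0
t5 = NOT t4 = NOT 0 = 1
t6 = x4 OR t5 = 0 OR 1 = 1
t7 = x3 OR t6 = 0 OR 1 = 1
t8 = x5 AND t7 = 1 AND 1 = 1
So t8 = 1 as required.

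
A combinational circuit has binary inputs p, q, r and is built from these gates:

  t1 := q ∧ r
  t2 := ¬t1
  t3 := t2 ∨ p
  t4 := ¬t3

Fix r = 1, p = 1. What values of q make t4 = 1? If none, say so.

With r = 1, p = 1 fixed, none of the 2 settings of q give t4 = 1.
For example, with q=1:
t1 = q ∧ r = 1 ∧ 1 = 1
t2 = ¬t1 = ¬1 = 0
t3 = t2 ∨ p = 0 ∨ 1 = 1
t4 = ¬t3 = ¬1 = 0
giving t4 = 0 ≠ 1.

no solution exists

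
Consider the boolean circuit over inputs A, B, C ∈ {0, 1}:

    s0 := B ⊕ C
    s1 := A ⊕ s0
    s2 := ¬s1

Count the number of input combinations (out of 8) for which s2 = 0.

4

s2 = ¬s1 must be 0, so s1 = 1.
s1 = A ⊕ s0 must be 1, so A and s0 differ.
Satisfying assignments:
  A=0, B=0, C=1
  A=0, B=1, C=0
  A=1, B=0, C=0
  A=1, B=1, C=1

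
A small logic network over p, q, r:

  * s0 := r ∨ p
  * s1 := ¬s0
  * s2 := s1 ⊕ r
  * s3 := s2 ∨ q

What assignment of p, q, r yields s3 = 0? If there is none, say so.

p=1, q=0, r=0

s3 = s2 ∨ q must be 0, so both s2 = 0 and q = 0.
s2 = s1 ⊕ r must be 0, so s1 and r are equal.
Check with p=1, q=0, r=0:
s0 = r ∨ p = 0 ∨ 1 = 1
s1 = ¬s0 = ¬1 = 0
s2 = s1 ⊕ r = 0 ⊕ 0 = 0
s3 = s2 ∨ q = 0 ∨ 0 = 0
So s3 = 0 as required.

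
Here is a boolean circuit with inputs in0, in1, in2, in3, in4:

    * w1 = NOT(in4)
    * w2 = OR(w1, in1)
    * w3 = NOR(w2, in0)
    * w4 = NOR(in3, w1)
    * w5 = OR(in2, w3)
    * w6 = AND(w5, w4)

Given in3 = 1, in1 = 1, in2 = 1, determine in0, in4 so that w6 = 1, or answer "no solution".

no solution exists

With in3 = 1, in1 = 1, in2 = 1 fixed, none of the 4 settings of in0, in4 give w6 = 1.
For example, with in0=0, in4=1:
w1 = NOT(in4) = NOT 1 = 0
w2 = OR(w1, in1) = OR(0, 1) = 1
w3 = NOR(w2, in0) = NOR(1, 0) = 0
w4 = NOR(in3, w1) = NOR(1, 0) = 0
w5 = OR(in2, w3) = OR(1, 0) = 1
w6 = AND(w5, w4) = AND(1, 0) = 0
giving w6 = 0 ≠ 1.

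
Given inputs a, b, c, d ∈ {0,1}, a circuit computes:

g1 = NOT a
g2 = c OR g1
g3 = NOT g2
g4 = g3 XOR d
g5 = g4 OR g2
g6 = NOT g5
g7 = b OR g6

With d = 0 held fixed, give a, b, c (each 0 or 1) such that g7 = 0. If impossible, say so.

Check with d = 0 and a=1, b=0, c=0:
g1 = NOT a = NOT 1 = 0
g2 = c OR g1 = 0 OR 0 = 0
g3 = NOT g2 = NOT 0 = 1
g4 = g3 XOR d = 1 XOR 0 = 1
g5 = g4 OR g2 = 1 OR 0 = 1
g6 = NOT g5 = NOT 1 = 0
g7 = b OR g6 = 0 OR 0 = 0
So g7 = 0.

a=1, b=0, c=0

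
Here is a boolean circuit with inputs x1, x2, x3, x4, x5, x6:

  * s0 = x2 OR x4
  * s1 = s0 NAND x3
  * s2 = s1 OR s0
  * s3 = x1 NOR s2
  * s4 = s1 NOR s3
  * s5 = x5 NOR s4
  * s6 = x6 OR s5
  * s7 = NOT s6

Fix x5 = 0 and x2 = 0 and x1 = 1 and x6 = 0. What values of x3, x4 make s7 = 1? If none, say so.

s7 = NOT s6 must be 1, so s6 = 0.
Check with x5 = 0 and x2 = 0 and x1 = 1 and x6 = 0 and x3=1, x4=1:
s0 = x2 OR x4 = 0 OR 1 = 1
s1 = s0 NAND x3 = 1 NAND 1 = 0
s2 = s1 OR s0 = 0 OR 1 = 1
s3 = x1 NOR s2 = 1 NOR 1 = 0
s4 = s1 NOR s3 = 0 NOR 0 = 1
s5 = x5 NOR s4 = 0 NOR 1 = 0
s6 = x6 OR s5 = 0 OR 0 = 0
s7 = NOT s6 = NOT 0 = 1
So s7 = 1.

x3=1 x4=1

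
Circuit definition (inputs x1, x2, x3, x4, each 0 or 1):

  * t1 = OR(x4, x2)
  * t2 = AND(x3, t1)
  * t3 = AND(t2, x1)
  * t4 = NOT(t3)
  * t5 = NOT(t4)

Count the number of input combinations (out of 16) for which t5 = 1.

3

t5 = NOT(t4) must be 1, so t4 = 0.
t4 = NOT(t3) must be 0, so t3 = 1.
Satisfying assignments:
  x1=1, x2=0, x3=1, x4=1
  x1=1, x2=1, x3=1, x4=0
  x1=1, x2=1, x3=1, x4=1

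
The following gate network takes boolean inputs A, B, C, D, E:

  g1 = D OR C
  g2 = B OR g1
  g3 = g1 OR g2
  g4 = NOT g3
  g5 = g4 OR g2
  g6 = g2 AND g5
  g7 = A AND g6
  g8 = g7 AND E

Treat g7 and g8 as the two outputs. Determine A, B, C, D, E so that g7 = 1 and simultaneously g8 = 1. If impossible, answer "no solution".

A=1, B=1, C=0, D=1, E=1

Check with A=1, B=1, C=0, D=1, E=1:
g1 = D OR C = 1 OR 0 = 1
g2 = B OR g1 = 1 OR 1 = 1
g3 = g1 OR g2 = 1 OR 1 = 1
g4 = NOT g3 = NOT 1 = 0
g5 = g4 OR g2 = 0 OR 1 = 1
g6 = g2 AND g5 = 1 AND 1 = 1
g7 = A AND g6 = 1 AND 1 = 1
g8 = g7 AND E = 1 AND 1 = 1
So g7 = 1 and g8 = 1.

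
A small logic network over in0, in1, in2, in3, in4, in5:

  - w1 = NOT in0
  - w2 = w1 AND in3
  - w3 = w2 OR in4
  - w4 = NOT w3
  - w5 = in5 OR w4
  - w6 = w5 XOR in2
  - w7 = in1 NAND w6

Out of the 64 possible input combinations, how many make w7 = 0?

16

w7 = in1 NAND w6 must be 0, so both in1 = 1 and w6 = 1.
w6 = w5 XOR in2 must be 1, so w5 and in2 differ.
Enumerating the 64 input combinations, 16 give w7 = 0 and 48 give w7 = 1.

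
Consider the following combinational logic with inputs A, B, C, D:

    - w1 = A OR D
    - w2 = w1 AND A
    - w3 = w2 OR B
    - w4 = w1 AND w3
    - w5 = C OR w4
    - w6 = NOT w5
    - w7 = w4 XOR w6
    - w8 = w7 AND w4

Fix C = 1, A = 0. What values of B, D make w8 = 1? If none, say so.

B=1 D=1

w8 = w7 AND w4 must be 1, so both w7 = 1 and w4 = 1.
Check with C = 1, A = 0 and B=1, D=1:
w1 = A OR D = 0 OR 1 = 1
w2 = w1 AND A = 1 AND 0 = 0
w3 = w2 OR B = 0 OR 1 = 1
w4 = w1 AND w3 = 1 AND 1 = 1
w5 = C OR w4 = 1 OR 1 = 1
w6 = NOT w5 = NOT 1 = 0
w7 = w4 XOR w6 = 1 XOR 0 = 1
w8 = w7 AND w4 = 1 AND 1 = 1
So w8 = 1.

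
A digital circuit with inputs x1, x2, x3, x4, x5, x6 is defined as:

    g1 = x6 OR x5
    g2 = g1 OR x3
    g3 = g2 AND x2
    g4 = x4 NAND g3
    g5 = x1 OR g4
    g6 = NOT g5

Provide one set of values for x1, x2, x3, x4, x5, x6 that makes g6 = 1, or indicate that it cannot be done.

x1=0, x2=1, x3=0, x4=1, x5=0, x6=1

Check with x1=0, x2=1, x3=0, x4=1, x5=0, x6=1:
g1 = x6 OR x5 = 1 OR 0 = 1
g2 = g1 OR x3 = 1 OR 0 = 1
g3 = g2 AND x2 = 1 AND 1 = 1
g4 = x4 NAND g3 = 1 NAND 1 = 0
g5 = x1 OR g4 = 0 OR 0 = 0
g6 = NOT g5 = NOT 0 = 1
So g6 = 1 as required.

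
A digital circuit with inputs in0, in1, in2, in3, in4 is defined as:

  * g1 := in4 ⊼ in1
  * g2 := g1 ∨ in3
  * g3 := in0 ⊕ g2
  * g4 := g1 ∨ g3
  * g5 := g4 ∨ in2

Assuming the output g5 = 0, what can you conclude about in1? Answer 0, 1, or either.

g5 = g4 ∨ in2 must be 0, so both g4 = 0 and in2 = 0.
Every assignment with g5 = 0 has in1 = 1; there are 2 such assignment(s).
  in0=0, in1=1, in2=0, in3=0, in4=1
  in0=1, in1=1, in2=0, in3=1, in4=1

1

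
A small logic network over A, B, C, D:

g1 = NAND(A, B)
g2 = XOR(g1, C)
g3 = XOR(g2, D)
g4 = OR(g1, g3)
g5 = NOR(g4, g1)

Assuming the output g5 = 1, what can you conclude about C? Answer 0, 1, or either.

either

Both values of C occur among assignments with g5 = 1:
  C=0: A=1, B=1, C=0, D=0
  C=1: A=1, B=1, C=1, D=1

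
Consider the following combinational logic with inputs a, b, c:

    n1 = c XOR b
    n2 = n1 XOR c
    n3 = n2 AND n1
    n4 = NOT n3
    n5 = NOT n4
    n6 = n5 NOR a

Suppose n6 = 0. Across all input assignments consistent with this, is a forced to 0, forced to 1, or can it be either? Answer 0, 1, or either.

either

Both values of a occur among assignments with n6 = 0:
  a=0: a=0, b=1, c=0
  a=1: a=1, b=0, c=0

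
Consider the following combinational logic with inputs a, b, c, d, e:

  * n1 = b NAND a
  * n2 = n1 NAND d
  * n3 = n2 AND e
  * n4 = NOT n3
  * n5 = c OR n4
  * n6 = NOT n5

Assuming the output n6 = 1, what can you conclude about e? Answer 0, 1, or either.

n6 = NOT n5 must be 1, so n5 = 0.
n5 = c OR n4 must be 0, so both c = 0 and n4 = 0.
Every assignment with n6 = 1 has e = 1; there are 5 such assignment(s).

1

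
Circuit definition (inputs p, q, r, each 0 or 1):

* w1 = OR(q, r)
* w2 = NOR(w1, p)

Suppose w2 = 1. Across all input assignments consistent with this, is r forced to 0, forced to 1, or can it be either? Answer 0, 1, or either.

0

w2 = NOR(w1, p) must be 1, so both w1 = 0 and p = 0.
w1 = OR(q, r) must be 0, so both q = 0 and r = 0.
Every assignment with w2 = 1 has r = 0; there are 1 such assignment(s).
  p=0, q=0, r=0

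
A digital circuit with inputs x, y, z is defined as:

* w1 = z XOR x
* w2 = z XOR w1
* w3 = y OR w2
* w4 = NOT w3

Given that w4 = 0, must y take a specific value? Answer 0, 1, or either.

Both values of y occur among assignments with w4 = 0:
  y=0: x=1, y=0, z=0
  y=1: x=0, y=1, z=0

either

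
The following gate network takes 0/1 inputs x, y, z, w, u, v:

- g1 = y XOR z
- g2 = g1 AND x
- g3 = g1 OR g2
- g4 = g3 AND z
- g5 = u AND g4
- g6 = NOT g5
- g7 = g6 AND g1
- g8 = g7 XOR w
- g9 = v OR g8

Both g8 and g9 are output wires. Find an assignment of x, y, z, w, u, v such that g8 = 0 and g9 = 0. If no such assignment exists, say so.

Check with x=1, y=1, z=0, w=1, u=1, v=0:
g1 = y XOR z = 1 XOR 0 = 1
g2 = g1 AND x = 1 AND 1 = 1
g3 = g1 OR g2 = 1 OR 1 = 1
g4 = g3 AND z = 1 AND 0 = 0
g5 = u AND g4 = 1 AND 0 = 0
g6 = NOT g5 = NOT 0 = 1
g7 = g6 AND g1 = 1 AND 1 = 1
g8 = g7 XOR w = 1 XOR 1 = 0
g9 = v OR g8 = 0 OR 0 = 0
So g8 = 0 and g9 = 0.

x=1, y=1, z=0, w=1, u=1, v=0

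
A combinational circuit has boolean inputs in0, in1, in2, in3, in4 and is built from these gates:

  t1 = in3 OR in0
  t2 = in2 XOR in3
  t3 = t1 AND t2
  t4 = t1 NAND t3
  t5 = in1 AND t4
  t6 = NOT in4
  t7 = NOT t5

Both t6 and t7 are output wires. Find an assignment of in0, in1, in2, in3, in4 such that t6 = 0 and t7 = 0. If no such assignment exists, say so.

Check with in0=0 in1=1 in2=1 in3=1 in4=1:
t1 = in3 OR in0 = 1 OR 0 = 1
t2 = in2 XOR in3 = 1 XOR 1 = 0
t3 = t1 AND t2 = 1 AND 0 = 0
t4 = t1 NAND t3 = 1 NAND 0 = 1
t5 = in1 AND t4 = 1 AND 1 = 1
t6 = NOT in4 = NOT 1 = 0
t7 = NOT t5 = NOT 1 = 0
So t6 = 0 and t7 = 0.

in0=0 in1=1 in2=1 in3=1 in4=1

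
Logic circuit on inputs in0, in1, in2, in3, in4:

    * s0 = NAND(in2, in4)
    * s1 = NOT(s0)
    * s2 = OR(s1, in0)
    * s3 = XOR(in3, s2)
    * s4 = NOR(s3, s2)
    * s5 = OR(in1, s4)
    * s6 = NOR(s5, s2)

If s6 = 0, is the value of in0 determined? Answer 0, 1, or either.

either

Both values of in0 occur among assignments with s6 = 0:
  in0=0: in0=0, in1=0, in2=0, in3=0, in4=0
  in0=1: in0=1, in1=0, in2=0, in3=0, in4=0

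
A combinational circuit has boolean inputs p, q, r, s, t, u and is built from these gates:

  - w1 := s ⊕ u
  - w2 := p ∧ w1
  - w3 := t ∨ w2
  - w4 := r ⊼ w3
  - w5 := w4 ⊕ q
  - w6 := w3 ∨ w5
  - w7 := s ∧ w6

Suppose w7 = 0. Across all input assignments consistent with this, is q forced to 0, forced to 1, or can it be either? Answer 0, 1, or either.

either

Both values of q occur among assignments with w7 = 0:
  q=0: p=0, q=0, r=0, s=0, t=0, u=0
  q=1: p=0, q=1, r=0, s=0, t=0, u=0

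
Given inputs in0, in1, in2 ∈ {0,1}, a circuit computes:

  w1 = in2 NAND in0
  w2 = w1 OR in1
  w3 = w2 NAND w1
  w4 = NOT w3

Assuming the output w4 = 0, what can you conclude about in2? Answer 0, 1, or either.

1

w4 = NOT w3 must be 0, so w3 = 1.
w3 = w2 NAND w1 must be 1, so at least one of w2, w1 is 0.
Every assignment with w4 = 0 has in2 = 1; there are 2 such assignment(s).
  in0=1, in1=0, in2=1
  in0=1, in1=1, in2=1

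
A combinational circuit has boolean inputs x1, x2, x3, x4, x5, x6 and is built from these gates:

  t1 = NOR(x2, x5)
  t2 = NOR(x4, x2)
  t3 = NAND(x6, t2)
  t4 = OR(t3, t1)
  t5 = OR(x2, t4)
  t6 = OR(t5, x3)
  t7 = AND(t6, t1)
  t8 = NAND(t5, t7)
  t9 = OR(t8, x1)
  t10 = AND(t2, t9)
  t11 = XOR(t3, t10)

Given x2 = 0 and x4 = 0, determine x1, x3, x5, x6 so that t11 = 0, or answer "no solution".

x1=1, x3=1, x5=1, x6=0

t11 = XOR(t3, t10) must be 0, so t3 and t10 are equal.
Check with x2 = 0 and x4 = 0 and x1=1, x3=1, x5=1, x6=0:
t1 = NOR(x2, x5) = NOR(0, 1) = 0
t2 = NOR(x4, x2) = NOR(0, 0) = 1
t3 = NAND(x6, t2) = NAND(0, 1) = 1
t4 = OR(t3, t1) = OR(1, 0) = 1
t5 = OR(x2, t4) = OR(0, 1) = 1
t6 = OR(t5, x3) = OR(1, 1) = 1
t7 = AND(t6, t1) = AND(1, 0) = 0
t8 = NAND(t5, t7) = NAND(1, 0) = 1
t9 = OR(t8, x1) = OR(1, 1) = 1
t10 = AND(t2, t9) = AND(1, 1) = 1
t11 = XOR(t3, t10) = XOR(1, 1) = 0
So t11 = 0.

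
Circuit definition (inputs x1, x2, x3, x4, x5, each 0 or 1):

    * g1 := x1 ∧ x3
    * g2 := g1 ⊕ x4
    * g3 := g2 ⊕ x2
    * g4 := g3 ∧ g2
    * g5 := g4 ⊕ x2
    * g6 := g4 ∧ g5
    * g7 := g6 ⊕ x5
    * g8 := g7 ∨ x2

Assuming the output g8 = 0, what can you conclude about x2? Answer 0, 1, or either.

g8 = g7 ∨ x2 must be 0, so both g7 = 0 and x2 = 0.
g7 = g6 ⊕ x5 must be 0, so g6 and x5 are equal.
Every assignment with g8 = 0 has x2 = 0; there are 8 such assignment(s).

0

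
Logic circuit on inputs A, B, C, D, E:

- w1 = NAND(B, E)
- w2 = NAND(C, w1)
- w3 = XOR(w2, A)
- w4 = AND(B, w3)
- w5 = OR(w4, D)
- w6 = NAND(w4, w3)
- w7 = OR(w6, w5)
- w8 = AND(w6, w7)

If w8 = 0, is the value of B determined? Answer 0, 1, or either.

w8 = AND(w6, w7) must be 0, so at least one of w6, w7 is 0.
Every assignment with w8 = 0 has B = 1; there are 8 such assignment(s).

1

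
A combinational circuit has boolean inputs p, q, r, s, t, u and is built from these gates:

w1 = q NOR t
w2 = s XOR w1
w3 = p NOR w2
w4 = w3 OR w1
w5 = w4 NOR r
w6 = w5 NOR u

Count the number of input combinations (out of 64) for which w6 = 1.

23

w6 = w5 NOR u must be 1, so both w5 = 0 and u = 0.
w5 = w4 NOR r must be 0, so at least one of w4, r is 1.
Enumerating the 64 input combinations, 23 give w6 = 1 and 41 give w6 = 0.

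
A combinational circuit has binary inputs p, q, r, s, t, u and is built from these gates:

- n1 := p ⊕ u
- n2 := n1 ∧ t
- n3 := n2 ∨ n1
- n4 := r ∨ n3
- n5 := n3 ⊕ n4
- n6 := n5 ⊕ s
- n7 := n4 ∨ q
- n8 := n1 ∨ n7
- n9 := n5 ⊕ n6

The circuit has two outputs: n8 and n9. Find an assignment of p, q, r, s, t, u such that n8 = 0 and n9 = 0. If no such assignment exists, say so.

p=0 q=0 r=0 s=0 t=1 u=0

Check with p=0 q=0 r=0 s=0 t=1 u=0:
n1 = p ⊕ u = 0 ⊕ 0 = 0
n2 = n1 ∧ t = 0 ∧ 1 = 0
n3 = n2 ∨ n1 = 0 ∨ 0 = 0
n4 = r ∨ n3 = 0 ∨ 0 = 0
n5 = n3 ⊕ n4 = 0 ⊕ 0 = 0
n6 = n5 ⊕ s = 0 ⊕ 0 = 0
n7 = n4 ∨ q = 0 ∨ 0 = 0
n8 = n1 ∨ n7 = 0 ∨ 0 = 0
n9 = n5 ⊕ n6 = 0 ⊕ 0 = 0
So n8 = 0 and n9 = 0.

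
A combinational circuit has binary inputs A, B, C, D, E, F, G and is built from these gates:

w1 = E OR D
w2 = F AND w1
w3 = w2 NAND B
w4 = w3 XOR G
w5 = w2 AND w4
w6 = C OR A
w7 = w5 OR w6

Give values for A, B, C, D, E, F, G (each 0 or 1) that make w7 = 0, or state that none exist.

w7 = w5 OR w6 must be 0, so both w5 = 0 and w6 = 0.
w5 = w2 AND w4 must be 0, so at least one of w2, w4 is 0.
Check with A=0, B=0, C=0, D=1, E=1, F=1, G=1:
w1 = E OR D = 1 OR 1 = 1
w2 = F AND w1 = 1 AND 1 = 1
w3 = w2 NAND B = 1 NAND 0 = 1
w4 = w3 XOR G = 1 XOR 1 = 0
w5 = w2 AND w4 = 1 AND 0 = 0
w6 = C OR A = 0 OR 0 = 0
w7 = w5 OR w6 = 0 OR 0 = 0
So w7 = 0 as required.

A=0, B=0, C=0, D=1, E=1, F=1, G=1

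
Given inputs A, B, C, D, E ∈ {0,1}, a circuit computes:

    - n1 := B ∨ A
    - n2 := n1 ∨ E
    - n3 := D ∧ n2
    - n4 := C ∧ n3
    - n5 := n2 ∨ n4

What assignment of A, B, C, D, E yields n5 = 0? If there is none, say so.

A=0, B=0, C=1, D=1, E=0

n5 = n2 ∨ n4 must be 0, so both n2 = 0 and n4 = 0.
Check with A=0, B=0, C=1, D=1, E=0:
n1 = B ∨ A = 0 ∨ 0 = 0
n2 = n1 ∨ E = 0 ∨ 0 = 0
n3 = D ∧ n2 = 1 ∧ 0 = 0
n4 = C ∧ n3 = 1 ∧ 0 = 0
n5 = n2 ∨ n4 = 0 ∨ 0 = 0
So n5 = 0 as required.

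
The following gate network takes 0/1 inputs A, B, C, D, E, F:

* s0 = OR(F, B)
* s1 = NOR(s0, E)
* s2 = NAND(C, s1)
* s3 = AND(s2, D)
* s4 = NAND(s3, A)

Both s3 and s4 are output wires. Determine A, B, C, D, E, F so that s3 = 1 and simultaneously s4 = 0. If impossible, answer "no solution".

Check with A=1, B=1, C=1, D=1, E=0, F=1:
s0 = OR(F, B) = OR(1, 1) = 1
s1 = NOR(s0, E) = NOR(1, 0) = 0
s2 = NAND(C, s1) = NAND(1, 0) = 1
s3 = AND(s2, D) = AND(1, 1) = 1
s4 = NAND(s3, A) = NAND(1, 1) = 0
So s3 = 1 and s4 = 0.

A=1, B=1, C=1, D=1, E=0, F=1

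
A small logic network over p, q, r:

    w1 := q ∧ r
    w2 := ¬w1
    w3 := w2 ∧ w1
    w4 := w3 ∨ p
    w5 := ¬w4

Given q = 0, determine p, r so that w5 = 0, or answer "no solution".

w5 = ¬w4 must be 0, so w4 = 1.
Check with q = 0 and p=1, r=0:
w1 = q ∧ r = 0 ∧ 0 = 0
w2 = ¬w1 = ¬0 = 1
w3 = w2 ∧ w1 = 1 ∧ 0 = 0
w4 = w3 ∨ p = 0 ∨ 1 = 1
w5 = ¬w4 = ¬1 = 0
So w5 = 0.

p=1 r=0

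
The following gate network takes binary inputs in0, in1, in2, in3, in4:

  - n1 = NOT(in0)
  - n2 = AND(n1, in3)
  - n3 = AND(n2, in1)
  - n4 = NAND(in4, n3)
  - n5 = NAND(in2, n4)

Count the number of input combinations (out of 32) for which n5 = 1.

n5 = NAND(in2, n4) must be 1, so at least one of in2, n4 is 0.
Enumerating the 32 input combinations, 17 give n5 = 1 and 15 give n5 = 0.

17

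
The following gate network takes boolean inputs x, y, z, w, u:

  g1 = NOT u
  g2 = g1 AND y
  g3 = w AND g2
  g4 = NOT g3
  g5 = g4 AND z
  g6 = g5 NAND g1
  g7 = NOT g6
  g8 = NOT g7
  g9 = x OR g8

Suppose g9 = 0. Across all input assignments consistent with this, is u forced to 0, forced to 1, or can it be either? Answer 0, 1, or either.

0

g9 = x OR g8 must be 0, so both x = 0 and g8 = 0.
Every assignment with g9 = 0 has u = 0; there are 3 such assignment(s).
  x=0, y=0, z=1, w=0, u=0
  x=0, y=0, z=1, w=1, u=0
  x=0, y=1, z=1, w=0, u=0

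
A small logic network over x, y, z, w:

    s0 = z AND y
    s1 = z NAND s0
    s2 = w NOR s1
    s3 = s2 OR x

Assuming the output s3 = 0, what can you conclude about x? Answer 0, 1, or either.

s3 = s2 OR x must be 0, so both s2 = 0 and x = 0.
s2 = w NOR s1 must be 0, so at least one of w, s1 is 1.
Every assignment with s3 = 0 has x = 0; there are 7 such assignment(s).

0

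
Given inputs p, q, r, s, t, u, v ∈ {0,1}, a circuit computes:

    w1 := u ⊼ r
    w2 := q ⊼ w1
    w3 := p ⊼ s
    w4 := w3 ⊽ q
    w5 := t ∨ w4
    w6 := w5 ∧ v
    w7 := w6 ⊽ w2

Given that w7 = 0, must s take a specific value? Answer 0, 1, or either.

Both values of s occur among assignments with w7 = 0:
  s=0: p=0, q=0, r=0, s=0, t=0, u=0, v=0
  s=1: p=0, q=0, r=0, s=1, t=0, u=0, v=0

either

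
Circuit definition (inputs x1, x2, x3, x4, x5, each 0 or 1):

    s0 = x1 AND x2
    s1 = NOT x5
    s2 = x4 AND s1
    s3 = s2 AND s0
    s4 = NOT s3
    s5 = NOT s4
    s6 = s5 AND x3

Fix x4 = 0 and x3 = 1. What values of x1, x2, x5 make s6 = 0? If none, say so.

s6 = s5 AND x3 must be 0, so at least one of s5, x3 is 0.
Check with x4 = 0 and x3 = 1 and x1=1, x2=0, x5=0:
s0 = x1 AND x2 = 1 AND 0 = 0
s1 = NOT x5 = NOT 0 = 1
s2 = x4 AND s1 = 0 AND 1 = 0
s3 = s2 AND s0 = 0 AND 0 = 0
s4 = NOT s3 = NOT 0 = 1
s5 = NOT s4 = NOT 1 = 0
s6 = s5 AND x3 = 0 AND 1 = 0
So s6 = 0.

x1=1, x2=0, x5=0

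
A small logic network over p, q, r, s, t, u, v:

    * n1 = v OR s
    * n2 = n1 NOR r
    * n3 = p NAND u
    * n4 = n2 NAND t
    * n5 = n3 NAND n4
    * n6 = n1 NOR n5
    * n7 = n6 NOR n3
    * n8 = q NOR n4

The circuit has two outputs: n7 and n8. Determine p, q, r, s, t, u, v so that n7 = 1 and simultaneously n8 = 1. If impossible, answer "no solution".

Check with p=1, q=0, r=0, s=0, t=1, u=1, v=0:
n1 = v OR s = 0 OR 0 = 0
n2 = n1 NOR r = 0 NOR 0 = 1
n3 = p NAND u = 1 NAND 1 = 0
n4 = n2 NAND t = 1 NAND 1 = 0
n5 = n3 NAND n4 = 0 NAND 0 = 1
n6 = n1 NOR n5 = 0 NOR 1 = 0
n7 = n6 NOR n3 = 0 NOR 0 = 1
n8 = q NOR n4 = 0 NOR 0 = 1
So n7 = 1 and n8 = 1.

p=1, q=0, r=0, s=0, t=1, u=1, v=0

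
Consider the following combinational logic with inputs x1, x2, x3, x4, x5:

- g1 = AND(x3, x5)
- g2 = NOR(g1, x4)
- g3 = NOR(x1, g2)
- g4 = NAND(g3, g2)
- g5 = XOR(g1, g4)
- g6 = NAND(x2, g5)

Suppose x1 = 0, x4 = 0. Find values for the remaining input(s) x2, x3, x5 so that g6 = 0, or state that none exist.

g6 = NAND(x2, g5) must be 0, so both x2 = 1 and g5 = 1.
g5 = XOR(g1, g4) must be 1, so g1 and g4 differ.
Check with x1 = 0, x4 = 0 and x2=1, x3=0, x5=1:
g1 = AND(x3, x5) = AND(0, 1) = 0
g2 = NOR(g1, x4) = NOR(0, 0) = 1
g3 = NOR(x1, g2) = NOR(0, 1) = 0
g4 = NAND(g3, g2) = NAND(0, 1) = 1
g5 = XOR(g1, g4) = XOR(0, 1) = 1
g6 = NAND(x2, g5) = NAND(1, 1) = 0
So g6 = 0.

x2=1, x3=0, x5=1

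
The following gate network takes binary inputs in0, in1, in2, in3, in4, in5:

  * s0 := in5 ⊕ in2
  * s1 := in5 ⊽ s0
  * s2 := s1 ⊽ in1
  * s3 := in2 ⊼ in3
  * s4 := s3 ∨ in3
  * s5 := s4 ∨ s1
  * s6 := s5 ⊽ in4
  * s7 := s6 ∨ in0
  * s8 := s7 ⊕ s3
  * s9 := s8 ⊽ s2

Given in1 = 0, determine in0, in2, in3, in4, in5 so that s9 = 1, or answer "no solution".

in0=1, in2=0, in3=0, in4=0, in5=0

s9 = s8 ⊽ s2 must be 1, so both s8 = 0 and s2 = 0.
s8 = s7 ⊕ s3 must be 0, so s7 and s3 are equal.
Check with in1 = 0 and in0=1, in2=0, in3=0, in4=0, in5=0:
s0 = in5 ⊕ in2 = 0 ⊕ 0 = 0
s1 = in5 ⊽ s0 = 0 ⊽ 0 = 1
s2 = s1 ⊽ in1 = 1 ⊽ 0 = 0
s3 = in2 ⊼ in3 = 0 ⊼ 0 = 1
s4 = s3 ∨ in3 = 1 ∨ 0 = 1
s5 = s4 ∨ s1 = 1 ∨ 1 = 1
s6 = s5 ⊽ in4 = 1 ⊽ 0 = 0
s7 = s6 ∨ in0 = 0 ∨ 1 = 1
s8 = s7 ⊕ s3 = 1 ⊕ 1 = 0
s9 = s8 ⊽ s2 = 0 ⊽ 0 = 1
So s9 = 1.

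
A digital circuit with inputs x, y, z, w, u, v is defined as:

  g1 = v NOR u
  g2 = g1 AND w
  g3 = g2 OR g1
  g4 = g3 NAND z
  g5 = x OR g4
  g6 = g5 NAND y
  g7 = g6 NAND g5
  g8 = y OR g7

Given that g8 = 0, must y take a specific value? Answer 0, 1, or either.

g8 = y OR g7 must be 0, so both y = 0 and g7 = 0.
g7 = g6 NAND g5 must be 0, so both g6 = 1 and g5 = 1.
Every assignment with g8 = 0 has y = 0; there are 30 such assignment(s).

0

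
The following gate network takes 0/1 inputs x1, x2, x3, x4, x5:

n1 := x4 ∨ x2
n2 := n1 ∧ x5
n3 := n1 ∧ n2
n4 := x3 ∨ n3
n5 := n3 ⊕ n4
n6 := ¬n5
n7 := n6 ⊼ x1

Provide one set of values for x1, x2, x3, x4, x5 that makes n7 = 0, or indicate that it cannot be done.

x1=1, x2=1, x3=0, x4=0, x5=0

n7 = n6 ⊼ x1 must be 0, so both n6 = 1 and x1 = 1.
n6 = ¬n5 must be 1, so n5 = 0.
Check with x1=1, x2=1, x3=0, x4=0, x5=0:
n1 = x4 ∨ x2 = 0 ∨ 1 = 1
n2 = n1 ∧ x5 = 1 ∧ 0 = 0
n3 = n1 ∧ n2 = 1 ∧ 0 = 0
n4 = x3 ∨ n3 = 0 ∨ 0 = 0
n5 = n3 ⊕ n4 = 0 ⊕ 0 = 0
n6 = ¬n5 = ¬0 = 1
n7 = n6 ⊼ x1 = 1 ⊼ 1 = 0
So n7 = 0 as required.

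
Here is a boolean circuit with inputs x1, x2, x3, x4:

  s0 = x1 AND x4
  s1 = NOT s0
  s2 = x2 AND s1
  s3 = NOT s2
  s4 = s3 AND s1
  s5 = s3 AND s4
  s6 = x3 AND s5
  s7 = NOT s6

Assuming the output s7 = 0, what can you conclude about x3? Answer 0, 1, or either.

1

s7 = NOT s6 must be 0, so s6 = 1.
s6 = x3 AND s5 must be 1, so both x3 = 1 and s5 = 1.
Every assignment with s7 = 0 has x3 = 1; there are 3 such assignment(s).
  x1=0, x2=0, x3=1, x4=0
  x1=0, x2=0, x3=1, x4=1
  x1=1, x2=0, x3=1, x4=0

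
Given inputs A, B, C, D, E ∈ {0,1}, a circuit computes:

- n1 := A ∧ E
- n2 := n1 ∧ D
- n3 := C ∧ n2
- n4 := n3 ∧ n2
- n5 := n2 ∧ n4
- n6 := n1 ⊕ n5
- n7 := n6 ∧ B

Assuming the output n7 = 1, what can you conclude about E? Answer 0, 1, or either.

1

n7 = n6 ∧ B must be 1, so both n6 = 1 and B = 1.
Every assignment with n7 = 1 has E = 1; there are 3 such assignment(s).
  A=1, B=1, C=0, D=0, E=1
  A=1, B=1, C=0, D=1, E=1
  A=1, B=1, C=1, D=0, E=1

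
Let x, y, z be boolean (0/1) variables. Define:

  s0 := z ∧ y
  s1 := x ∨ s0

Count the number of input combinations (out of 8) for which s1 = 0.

s1 = x ∨ s0 must be 0, so both x = 0 and s0 = 0.
s0 = z ∧ y must be 0, so at least one of z, y is 0.
Enumerating the 8 input combinations, 3 give s1 = 0 and 5 give s1 = 1.

3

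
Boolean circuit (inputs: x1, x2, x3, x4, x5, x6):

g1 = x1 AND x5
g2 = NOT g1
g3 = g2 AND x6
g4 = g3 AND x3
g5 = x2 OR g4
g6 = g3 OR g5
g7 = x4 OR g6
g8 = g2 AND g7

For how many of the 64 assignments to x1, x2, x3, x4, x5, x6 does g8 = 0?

22

g8 = g2 AND g7 must be 0, so at least one of g2, g7 is 0.
Enumerating the 64 input combinations, 22 give g8 = 0 and 42 give g8 = 1.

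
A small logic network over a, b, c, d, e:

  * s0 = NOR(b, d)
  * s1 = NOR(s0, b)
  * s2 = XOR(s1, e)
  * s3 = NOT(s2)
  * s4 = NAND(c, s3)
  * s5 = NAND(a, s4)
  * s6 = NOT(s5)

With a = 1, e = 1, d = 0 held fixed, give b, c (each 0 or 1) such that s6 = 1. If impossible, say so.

Check with a = 1, e = 1, d = 0 and b=0, c=1:
s0 = NOR(b, d) = NOR(0, 0) = 1
s1 = NOR(s0, b) = NOR(1, 0) = 0
s2 = XOR(s1, e) = XOR(0, 1) = 1
s3 = NOT(s2) = NOT 1 = 0
s4 = NAND(c, s3) = NAND(1, 0) = 1
s5 = NAND(a, s4) = NAND(1, 1) = 0
s6 = NOT(s5) = NOT 0 = 1
So s6 = 1.

b=0, c=1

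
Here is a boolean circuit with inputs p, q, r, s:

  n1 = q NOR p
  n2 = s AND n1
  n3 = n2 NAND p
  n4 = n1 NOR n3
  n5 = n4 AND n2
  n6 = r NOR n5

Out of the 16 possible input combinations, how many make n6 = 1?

n6 = r NOR n5 must be 1, so both r = 0 and n5 = 0.
n5 = n4 AND n2 must be 0, so at least one of n4, n2 is 0.
Enumerating the 16 input combinations, 8 give n6 = 1 and 8 give n6 = 0.

8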